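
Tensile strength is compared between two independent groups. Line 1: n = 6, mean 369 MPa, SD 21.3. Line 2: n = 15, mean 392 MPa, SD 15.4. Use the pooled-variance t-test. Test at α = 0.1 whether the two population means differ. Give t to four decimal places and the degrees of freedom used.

t = -2.7763, df = 19

Let group 1 = line 1, group 2 = line 2. H0: μ_1 = μ_2; H1: μ_1 ≠ μ_2 (two-sample pooled-variance t-test, two-sided).
s_p² = [(6−1)·21.3² + (15−1)·15.4²]/(6+15−2) = 294.142
t = (369 − 392)/√[294.142·(1/6 + 1/15)] = -2.7763
df = n₁ + n₂ − 2 = 19
Two-sided p-value ≈ 0.0120
Since p ≈ 0.0120 < α = 0.1, reject H0; the data support H1.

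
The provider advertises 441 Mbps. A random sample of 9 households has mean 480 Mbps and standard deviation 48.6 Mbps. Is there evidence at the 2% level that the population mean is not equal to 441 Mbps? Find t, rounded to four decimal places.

H0: μ = 441; H1: μ ≠ 441 (one-sample t-test, two-sided).
t = (x̄ − μ₀)/(s/√n) = (480 − 441)/(48.6/√9) = 2.4074
df = n − 1 = 8
Two-sided p-value ≈ 0.0427
Since p ≈ 0.0427 > α = 0.02, fail to reject H0; the data do not provide sufficient evidence against H0.

2.4074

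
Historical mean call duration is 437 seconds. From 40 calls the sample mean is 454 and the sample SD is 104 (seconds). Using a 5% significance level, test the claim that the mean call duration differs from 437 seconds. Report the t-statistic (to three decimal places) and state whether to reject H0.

H0: μ = 437; H1: μ ≠ 437 (one-sample t-test, two-sided).
t = (x̄ − μ₀)/(s/√n) = (454 − 437)/(104/√40) = 1.034
df = n − 1 = 39
Two-sided p-value ≈ 0.3076
Since p ≈ 0.3076 > α = 0.05, fail to reject H0; the evidence is not statistically significant.

t = 1.034; fail to reject H0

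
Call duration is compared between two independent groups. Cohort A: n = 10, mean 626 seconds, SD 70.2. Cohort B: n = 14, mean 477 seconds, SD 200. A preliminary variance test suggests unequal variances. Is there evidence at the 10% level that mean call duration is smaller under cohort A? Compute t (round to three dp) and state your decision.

Let group 1 = cohort A, group 2 = cohort B. H0: μ_1 = μ_2; H1: μ_1 < μ_2 (Welch's two-sample t-test, left-tailed).
t = (x̄_1 − x̄_2)/√(s_1²/n_1 + s_2²/n_2) = (626 − 477)/√(70.2²/10 + 200²/14) = 2.574
Welch–Satterthwaite df ≈ 17.13
p-value = P(T ≤ 2.574) ≈ 0.990
Since p ≈ 0.990 > α = 0.1, fail to reject H0; the evidence is not statistically significant.

t = 2.574; fail to reject H0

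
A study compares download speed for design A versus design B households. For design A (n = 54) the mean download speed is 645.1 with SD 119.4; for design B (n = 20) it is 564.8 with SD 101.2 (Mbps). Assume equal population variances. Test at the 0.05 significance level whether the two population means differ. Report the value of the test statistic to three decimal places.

Let group 1 = design A, group 2 = design B. H0: μ_1 = μ_2; H1: μ_1 ≠ μ_2 (two-sample pooled-variance t-test, two-sided).
s_p² = [(54−1)·119.4² + (20−1)·101.2²]/(54+20−2) = 13196.9
t = (645.1 − 564.8)/√[13196.9·(1/54 + 1/20)] = 2.670
df = n₁ + n₂ − 2 = 72
Two-sided p-value ≈ 0.0094
Since p ≈ 0.0094 < α = 0.05, reject H0; the evidence is statistically significant.

2.670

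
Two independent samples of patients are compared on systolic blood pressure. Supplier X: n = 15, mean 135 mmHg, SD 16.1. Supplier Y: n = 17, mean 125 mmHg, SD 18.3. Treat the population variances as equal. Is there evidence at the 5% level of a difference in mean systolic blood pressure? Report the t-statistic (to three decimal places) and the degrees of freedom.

Let group 1 = supplier X, group 2 = supplier Y. H0: μ_1 = μ_2; H1: μ_1 ≠ μ_2 (two-sample pooled-variance t-test, two-sided).
s_p² = [(15−1)·16.1² + (17−1)·18.3²]/(15+17−2) = 299.573
t = (135 − 125)/√[299.573·(1/15 + 1/17)] = 1.631
df = n₁ + n₂ − 2 = 30
Two-sided p-value ≈ 0.113
Since p ≈ 0.113 > α = 0.05, fail to reject H0; the evidence is not statistically significant.

t = 1.631, df = 30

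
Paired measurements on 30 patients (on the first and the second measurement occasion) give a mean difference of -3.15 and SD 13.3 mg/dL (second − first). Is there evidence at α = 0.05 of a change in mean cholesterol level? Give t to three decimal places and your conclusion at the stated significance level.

t = -1.297; fail to reject H0

H0: μ_d = 0; H1: μ_d ≠ 0 (paired t-test on the differences, two-sided).
t = d̄/(s_d/√n) = -3.15/(13.3/√30) = -1.297
df = n − 1 = 29
Two-sided p-value ≈ 0.205
Since p ≈ 0.205 > α = 0.05, fail to reject H0; the evidence is not statistically significant.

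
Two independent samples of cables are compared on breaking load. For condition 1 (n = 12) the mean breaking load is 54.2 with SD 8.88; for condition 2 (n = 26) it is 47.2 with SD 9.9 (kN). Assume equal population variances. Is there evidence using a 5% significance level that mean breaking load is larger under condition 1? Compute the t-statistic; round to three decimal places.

Let group 1 = condition 1, group 2 = condition 2. H0: μ_1 = μ_2; H1: μ_1 > μ_2 (two-sample pooled-variance t-test, right-tailed).
s_p² = [(12−1)·8.88² + (26−1)·9.9²]/(12+26−2) = 92.1569
t = (54.2 − 47.2)/√[92.1569·(1/12 + 1/26)] = 2.089
df = n₁ + n₂ − 2 = 36
p-value = P(T ≥ 2.089) ≈ 0.0219
Since p ≈ 0.0219 < α = 0.05, reject H0; the data support H1.

2.089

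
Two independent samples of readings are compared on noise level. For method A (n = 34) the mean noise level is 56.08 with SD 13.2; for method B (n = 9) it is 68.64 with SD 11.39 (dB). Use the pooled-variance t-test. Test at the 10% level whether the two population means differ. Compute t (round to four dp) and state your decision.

t = -2.6040; reject H0

Let group 1 = method A, group 2 = method B. H0: μ_1 = μ_2; H1: μ_1 ≠ μ_2 (two-sample pooled-variance t-test, two-sided).
s_p² = [(34−1)·13.2² + (9−1)·11.39²]/(34+9−2) = 165.556
t = (56.08 − 68.64)/√[165.556·(1/34 + 1/9)] = -2.6040
df = n₁ + n₂ − 2 = 41
Two-sided p-value ≈ 0.013
Since p ≈ 0.013 < α = 0.1, reject H0; the evidence is statistically significant.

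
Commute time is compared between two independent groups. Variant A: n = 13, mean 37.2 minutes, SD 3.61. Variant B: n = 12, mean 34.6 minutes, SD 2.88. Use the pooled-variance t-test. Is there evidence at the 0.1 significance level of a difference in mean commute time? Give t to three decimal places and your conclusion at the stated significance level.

Let group 1 = variant A, group 2 = variant B. H0: μ_1 = μ_2; H1: μ_1 ≠ μ_2 (two-sample pooled-variance t-test, two-sided).
s_p² = [(13−1)·3.61² + (12−1)·2.88²]/(13+12−2) = 10.7662
t = (37.2 − 34.6)/√[10.7662·(1/13 + 1/12)] = 1.979
df = n₁ + n₂ − 2 = 23
Two-sided p-value ≈ 0.0599
Since p ≈ 0.0599 < α = 0.1, reject H0; the data support H1.

t = 1.979; reject H0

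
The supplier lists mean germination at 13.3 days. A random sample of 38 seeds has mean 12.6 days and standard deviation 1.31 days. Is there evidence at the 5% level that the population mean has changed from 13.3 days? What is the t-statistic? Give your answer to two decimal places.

H0: μ = 13.3; H1: μ ≠ 13.3 (one-sample t-test, two-sided).
t = (x̄ − μ₀)/(s/√n) = (12.6 − 13.3)/(1.31/√38) = -3.29
df = n − 1 = 37
Two-sided p-value ≈ 0.002
Since p ≈ 0.002 < α = 0.05, reject H0; the evidence is statistically significant.

-3.29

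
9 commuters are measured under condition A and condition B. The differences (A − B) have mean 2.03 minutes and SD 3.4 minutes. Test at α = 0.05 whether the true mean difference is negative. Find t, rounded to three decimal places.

1.791

H0: μ_d = 0; H1: μ_d < 0 (paired t-test on the differences, left-tailed).
t = d̄/(s_d/√n) = 2.03/(3.4/√9) = 1.791
df = n − 1 = 8
p-value = P(T ≤ 1.791) ≈ 0.944
Since p ≈ 0.944 > α = 0.05, fail to reject H0; the evidence is not statistically significant.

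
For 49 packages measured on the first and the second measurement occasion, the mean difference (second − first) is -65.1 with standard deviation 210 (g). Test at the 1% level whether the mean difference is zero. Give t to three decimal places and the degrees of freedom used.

H0: μ_d = 0; H1: μ_d ≠ 0 (paired t-test on the differences, two-sided).
t = d̄/(s_d/√n) = -65.1/(210/√49) = -2.170
df = n − 1 = 48
Two-sided p-value ≈ 0.0350
Since p ≈ 0.0350 > α = 0.01, fail to reject H0; the evidence is not statistically significant.

t = -2.170, df = 48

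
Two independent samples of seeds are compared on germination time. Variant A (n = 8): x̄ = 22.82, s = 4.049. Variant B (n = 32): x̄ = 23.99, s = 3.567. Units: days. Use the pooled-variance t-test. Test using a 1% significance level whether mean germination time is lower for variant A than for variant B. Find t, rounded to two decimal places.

-0.81

Let group 1 = variant A, group 2 = variant B. H0: μ_1 = μ_2; H1: μ_1 < μ_2 (two-sample pooled-variance t-test, left-tailed).
s_p² = [(8−1)·4.049² + (32−1)·3.567²]/(8+32−2) = 13.3997
t = (22.82 − 23.99)/√[13.3997·(1/8 + 1/32)] = -0.81
df = n₁ + n₂ − 2 = 38
p-value = P(T ≤ -0.81) ≈ 0.212
Since p ≈ 0.212 > α = 0.01, fail to reject H0; the evidence is not statistically significant.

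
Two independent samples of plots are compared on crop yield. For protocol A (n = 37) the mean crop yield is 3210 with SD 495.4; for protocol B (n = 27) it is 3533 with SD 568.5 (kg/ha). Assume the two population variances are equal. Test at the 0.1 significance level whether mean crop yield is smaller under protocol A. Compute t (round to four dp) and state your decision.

Let group 1 = protocol A, group 2 = protocol B. H0: μ_1 = μ_2; H1: μ_1 < μ_2 (two-sample pooled-variance t-test, left-tailed).
s_p² = [(37−1)·495.4² + (27−1)·568.5²]/(37+27−2) = 278035
t = (3210 − 3533)/√[278035·(1/37 + 1/27)] = -2.4202
df = n₁ + n₂ − 2 = 62
p-value = P(T ≤ -2.4202) ≈ 0.009
Since p ≈ 0.009 < α = 0.1, reject H0; the evidence is statistically significant.

t = -2.4202; reject H0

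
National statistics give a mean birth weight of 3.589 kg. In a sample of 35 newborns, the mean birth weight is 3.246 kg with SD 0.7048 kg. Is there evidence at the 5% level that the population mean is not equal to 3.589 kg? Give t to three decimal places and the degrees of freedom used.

H0: μ = 3.589; H1: μ ≠ 3.589 (one-sample t-test, two-sided).
t = (x̄ − μ₀)/(s/√n) = (3.246 − 3.589)/(0.7048/√35) = -2.879
df = n − 1 = 34
Two-sided p-value ≈ 0.0069
Since p ≈ 0.0069 < α = 0.05, reject H0; the evidence is statistically significant.

t = -2.879, df = 34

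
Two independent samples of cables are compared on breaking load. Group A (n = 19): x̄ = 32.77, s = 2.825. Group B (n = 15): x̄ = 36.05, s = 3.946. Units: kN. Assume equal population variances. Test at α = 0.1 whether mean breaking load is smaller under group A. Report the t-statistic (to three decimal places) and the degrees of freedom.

t = -2.825, df = 32

Let group 1 = group A, group 2 = group B. H0: μ_1 = μ_2; H1: μ_1 < μ_2 (two-sample pooled-variance t-test, left-tailed).
s_p² = [(19−1)·2.825² + (15−1)·3.946²]/(19+15−2) = 11.3014
t = (32.77 − 36.05)/√[11.3014·(1/19 + 1/15)] = -2.825
df = n₁ + n₂ − 2 = 32
p-value = P(T ≤ -2.825) ≈ 0.004
Since p ≈ 0.004 < α = 0.1, reject H0; the evidence is statistically significant.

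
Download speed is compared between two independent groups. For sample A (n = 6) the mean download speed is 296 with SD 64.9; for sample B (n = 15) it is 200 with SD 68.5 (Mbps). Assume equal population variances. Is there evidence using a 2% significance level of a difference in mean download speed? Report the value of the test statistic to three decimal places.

2.941

Let group 1 = sample A, group 2 = sample B. H0: μ_1 = μ_2; H1: μ_1 ≠ μ_2 (two-sample pooled-variance t-test, two-sided).
s_p² = [(6−1)·64.9² + (15−1)·68.5²]/(6+15−2) = 4565.87
t = (296 − 200)/√[4565.87·(1/6 + 1/15)] = 2.941
df = n₁ + n₂ − 2 = 19
Two-sided p-value ≈ 0.008
Since p ≈ 0.008 < α = 0.02, reject H0; the evidence is statistically significant.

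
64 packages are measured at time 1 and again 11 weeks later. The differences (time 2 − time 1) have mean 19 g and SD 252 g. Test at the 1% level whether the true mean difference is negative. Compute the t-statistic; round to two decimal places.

0.60

H0: μ_d = 0; H1: μ_d < 0 (paired t-test on the differences, left-tailed).
t = d̄/(s_d/√n) = 19/(252/√64) = 0.60
df = n − 1 = 63
p-value = P(T ≤ 0.60) ≈ 0.726
Since p ≈ 0.726 > α = 0.01, fail to reject H0; the data do not provide sufficient evidence against H0.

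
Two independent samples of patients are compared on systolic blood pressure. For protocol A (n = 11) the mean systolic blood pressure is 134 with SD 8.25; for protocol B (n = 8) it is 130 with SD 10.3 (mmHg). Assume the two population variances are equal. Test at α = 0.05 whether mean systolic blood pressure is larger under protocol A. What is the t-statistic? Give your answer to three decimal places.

0.941

Let group 1 = protocol A, group 2 = protocol B. H0: μ_1 = μ_2; H1: μ_1 > μ_2 (two-sample pooled-variance t-test, right-tailed).
s_p² = [(11−1)·8.25² + (8−1)·10.3²]/(11+8−2) = 83.7209
t = (134 − 130)/√[83.7209·(1/11 + 1/8)] = 0.941
df = n₁ + n₂ − 2 = 17
p-value = P(T ≥ 0.941) ≈ 0.1800
Since p ≈ 0.1800 > α = 0.05, fail to reject H0; the data do not provide sufficient evidence against H0.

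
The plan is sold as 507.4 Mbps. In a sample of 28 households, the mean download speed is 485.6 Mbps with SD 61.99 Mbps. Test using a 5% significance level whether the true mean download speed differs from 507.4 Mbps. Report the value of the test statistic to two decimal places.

-1.86

H0: μ = 507.4; H1: μ ≠ 507.4 (one-sample t-test, two-sided).
t = (x̄ − μ₀)/(s/√n) = (485.6 − 507.4)/(61.99/√28) = -1.86
df = n − 1 = 27
Two-sided p-value ≈ 0.074
Since p ≈ 0.074 > α = 0.05, fail to reject H0; the evidence is not statistically significant.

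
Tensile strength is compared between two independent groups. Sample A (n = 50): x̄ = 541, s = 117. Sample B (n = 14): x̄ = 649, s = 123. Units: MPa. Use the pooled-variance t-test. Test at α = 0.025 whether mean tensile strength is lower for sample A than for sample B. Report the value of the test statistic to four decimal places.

-3.0197

Let group 1 = sample A, group 2 = sample B. H0: μ_1 = μ_2; H1: μ_1 < μ_2 (two-sample pooled-variance t-test, left-tailed).
s_p² = [(50−1)·117² + (14−1)·123²]/(50+14−2) = 13990.9
t = (541 − 649)/√[13990.9·(1/50 + 1/14)] = -3.0197
df = n₁ + n₂ − 2 = 62
p-value = P(T ≤ -3.0197) ≈ 0.002
Since p ≈ 0.002 < α = 0.025, reject H0; the data support H1.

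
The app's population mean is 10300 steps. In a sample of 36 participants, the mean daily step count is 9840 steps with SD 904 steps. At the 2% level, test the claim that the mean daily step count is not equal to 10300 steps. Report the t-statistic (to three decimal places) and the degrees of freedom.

t = -3.053, df = 35

H0: μ = 10300; H1: μ ≠ 10300 (one-sample t-test, two-sided).
t = (x̄ − μ₀)/(s/√n) = (9840 − 10300)/(904/√36) = -3.053
df = n − 1 = 35
Two-sided p-value ≈ 0.004
Since p ≈ 0.004 < α = 0.02, reject H0; the data support H1.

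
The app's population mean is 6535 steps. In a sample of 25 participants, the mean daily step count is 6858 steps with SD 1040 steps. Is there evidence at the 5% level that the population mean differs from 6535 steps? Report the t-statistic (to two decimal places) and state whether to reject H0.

t = 1.55; fail to reject H0

H0: μ = 6535; H1: μ ≠ 6535 (one-sample t-test, two-sided).
t = (x̄ − μ₀)/(s/√n) = (6858 − 6535)/(1040/√25) = 1.55
df = n − 1 = 24
Two-sided p-value ≈ 0.1335
Since p ≈ 0.1335 > α = 0.05, fail to reject H0; the evidence is not statistically significant.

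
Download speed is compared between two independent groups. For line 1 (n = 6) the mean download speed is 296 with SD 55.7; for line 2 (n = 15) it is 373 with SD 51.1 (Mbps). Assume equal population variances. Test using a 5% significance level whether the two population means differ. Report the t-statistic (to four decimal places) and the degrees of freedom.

Let group 1 = line 1, group 2 = line 2. H0: μ_1 = μ_2; H1: μ_1 ≠ μ_2 (two-sample pooled-variance t-test, two-sided).
s_p² = [(6−1)·55.7² + (15−1)·51.1²]/(6+15−2) = 2740.49
t = (296 − 373)/√[2740.49·(1/6 + 1/15)] = -3.0450
df = n₁ + n₂ − 2 = 19
Two-sided p-value ≈ 0.007
Since p ≈ 0.007 < α = 0.05, reject H0; the data support H1.

t = -3.0450, df = 19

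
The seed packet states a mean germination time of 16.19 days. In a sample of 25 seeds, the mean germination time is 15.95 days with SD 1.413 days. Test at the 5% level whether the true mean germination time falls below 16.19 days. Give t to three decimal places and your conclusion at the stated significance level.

t = -0.849; fail to reject H0

H0: μ = 16.19; H1: μ < 16.19 (one-sample t-test, left-tailed).
t = (x̄ − μ₀)/(s/√n) = (15.95 − 16.19)/(1.413/√25) = -0.849
df = n − 1 = 24
p-value = P(T ≤ -0.849) ≈ 0.202
Since p ≈ 0.202 > α = 0.05, fail to reject H0; the data do not provide sufficient evidence against H0.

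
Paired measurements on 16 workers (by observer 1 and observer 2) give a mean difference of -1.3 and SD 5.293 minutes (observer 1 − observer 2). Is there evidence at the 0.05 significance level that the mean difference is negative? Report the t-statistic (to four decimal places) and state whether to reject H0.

H0: μ_d = 0; H1: μ_d < 0 (paired t-test on the differences, left-tailed).
t = d̄/(s_d/√n) = -1.3/(5.293/√16) = -0.9824
df = n − 1 = 15
p-value = P(T ≤ -0.9824) ≈ 0.1707
Since p ≈ 0.1707 > α = 0.05, fail to reject H0; the evidence is not statistically significant.

t = -0.9824; fail to reject H0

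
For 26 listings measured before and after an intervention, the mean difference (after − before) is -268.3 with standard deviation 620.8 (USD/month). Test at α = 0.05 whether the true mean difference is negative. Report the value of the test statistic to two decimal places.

-2.20

H0: μ_d = 0; H1: μ_d < 0 (paired t-test on the differences, left-tailed).
t = d̄/(s_d/√n) = -268.3/(620.8/√26) = -2.20
df = n − 1 = 25
p-value = P(T ≤ -2.20) ≈ 0.0185
Since p ≈ 0.0185 < α = 0.05, reject H0; the evidence is statistically significant.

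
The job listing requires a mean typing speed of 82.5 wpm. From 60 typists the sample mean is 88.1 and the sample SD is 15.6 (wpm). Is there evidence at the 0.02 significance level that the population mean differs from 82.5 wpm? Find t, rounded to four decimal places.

2.7806

H0: μ = 82.5; H1: μ ≠ 82.5 (one-sample t-test, two-sided).
t = (x̄ − μ₀)/(s/√n) = (88.1 − 82.5)/(15.6/√60) = 2.7806
df = n − 1 = 59
Two-sided p-value ≈ 0.007
Since p ≈ 0.007 < α = 0.02, reject H0; the evidence is statistically significant.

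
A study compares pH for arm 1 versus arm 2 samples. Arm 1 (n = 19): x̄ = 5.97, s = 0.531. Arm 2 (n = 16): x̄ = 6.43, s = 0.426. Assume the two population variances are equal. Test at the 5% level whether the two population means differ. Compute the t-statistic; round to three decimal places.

Let group 1 = arm 1, group 2 = arm 2. H0: μ_1 = μ_2; H1: μ_1 ≠ μ_2 (two-sample pooled-variance t-test, two-sided).
s_p² = [(19−1)·0.531² + (16−1)·0.426²]/(19+16−2) = 0.236286
t = (5.97 − 6.43)/√[0.236286·(1/19 + 1/16)] = -2.789
df = n₁ + n₂ − 2 = 33
Two-sided p-value ≈ 0.0087
Since p ≈ 0.0087 < α = 0.05, reject H0; the evidence is statistically significant.

-2.789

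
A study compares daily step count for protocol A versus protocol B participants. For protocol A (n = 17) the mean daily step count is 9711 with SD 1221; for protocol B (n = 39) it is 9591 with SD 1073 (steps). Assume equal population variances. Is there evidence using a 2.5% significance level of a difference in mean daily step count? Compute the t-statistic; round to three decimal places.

Let group 1 = protocol A, group 2 = protocol B. H0: μ_1 = μ_2; H1: μ_1 ≠ μ_2 (two-sample pooled-variance t-test, two-sided).
s_p² = [(17−1)·1221² + (39−1)·1073²]/(17+39−2) = 1251930
t = (9711 − 9591)/√[1251930·(1/17 + 1/39)] = 0.369
df = n₁ + n₂ − 2 = 54
Two-sided p-value ≈ 0.714
Since p ≈ 0.714 > α = 0.025, fail to reject H0; the data do not provide sufficient evidence against H0.

0.369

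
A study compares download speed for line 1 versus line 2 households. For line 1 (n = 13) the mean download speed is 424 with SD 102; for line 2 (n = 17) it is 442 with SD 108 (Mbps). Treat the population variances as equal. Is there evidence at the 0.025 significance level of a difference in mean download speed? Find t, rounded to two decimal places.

-0.46

Let group 1 = line 1, group 2 = line 2. H0: μ_1 = μ_2; H1: μ_1 ≠ μ_2 (two-sample pooled-variance t-test, two-sided).
s_p² = [(13−1)·102² + (17−1)·108²]/(13+17−2) = 11124
t = (424 − 442)/√[11124·(1/13 + 1/17)] = -0.46
df = n₁ + n₂ − 2 = 28
Two-sided p-value ≈ 0.6468
Since p ≈ 0.6468 > α = 0.025, fail to reject H0; the evidence is not statistically significant.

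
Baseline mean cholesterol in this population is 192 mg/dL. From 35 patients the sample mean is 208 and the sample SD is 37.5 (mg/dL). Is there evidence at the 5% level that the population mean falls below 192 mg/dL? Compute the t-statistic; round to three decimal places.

H0: μ = 192; H1: μ < 192 (one-sample t-test, left-tailed).
t = (x̄ − μ₀)/(s/√n) = (208 − 192)/(37.5/√35) = 2.524
df = n − 1 = 34
p-value = P(T ≤ 2.524) ≈ 0.992
Since p ≈ 0.992 > α = 0.05, fail to reject H0; the data do not provide sufficient evidence against H0.

2.524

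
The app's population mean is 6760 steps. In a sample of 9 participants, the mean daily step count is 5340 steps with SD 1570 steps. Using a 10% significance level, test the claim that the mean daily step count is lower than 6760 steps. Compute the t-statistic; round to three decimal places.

-2.713

H0: μ = 6760; H1: μ < 6760 (one-sample t-test, left-tailed).
t = (x̄ − μ₀)/(s/√n) = (5340 − 6760)/(1570/√9) = -2.713
df = n − 1 = 8
p-value = P(T ≤ -2.713) ≈ 0.013
Since p ≈ 0.013 < α = 0.1, reject H0; the evidence is statistically significant.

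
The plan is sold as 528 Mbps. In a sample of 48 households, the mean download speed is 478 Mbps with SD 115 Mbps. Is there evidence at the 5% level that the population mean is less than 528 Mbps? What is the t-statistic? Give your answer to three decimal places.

H0: μ = 528; H1: μ < 528 (one-sample t-test, left-tailed).
t = (x̄ − μ₀)/(s/√n) = (478 − 528)/(115/√48) = -3.012
df = n − 1 = 47
p-value = P(T ≤ -3.012) ≈ 0.002
Since p ≈ 0.002 < α = 0.05, reject H0; the evidence is statistically significant.

-3.012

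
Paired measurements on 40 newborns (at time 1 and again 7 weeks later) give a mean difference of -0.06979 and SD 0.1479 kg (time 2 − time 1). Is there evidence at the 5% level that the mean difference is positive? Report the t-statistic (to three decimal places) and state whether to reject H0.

H0: μ_d = 0; H1: μ_d > 0 (paired t-test on the differences, right-tailed).
t = d̄/(s_d/√n) = -0.06979/(0.1479/√40) = -2.984
df = n − 1 = 39
p-value = P(T ≥ -2.984) ≈ 0.998
Since p ≈ 0.998 > α = 0.05, fail to reject H0; the data do not provide sufficient evidence against H0.

t = -2.984; fail to reject H0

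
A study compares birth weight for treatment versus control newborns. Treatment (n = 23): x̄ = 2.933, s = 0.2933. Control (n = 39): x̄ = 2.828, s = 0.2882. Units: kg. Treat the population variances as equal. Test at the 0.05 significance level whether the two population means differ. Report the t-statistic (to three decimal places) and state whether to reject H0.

t = 1.377; fail to reject H0

Let group 1 = treatment, group 2 = control. H0: μ_1 = μ_2; H1: μ_1 ≠ μ_2 (two-sample pooled-variance t-test, two-sided).
s_p² = [(23−1)·0.2933² + (39−1)·0.2882²]/(23+39−2) = 0.0841466
t = (2.933 − 2.828)/√[0.0841466·(1/23 + 1/39)] = 1.377
df = n₁ + n₂ − 2 = 60
Two-sided p-value ≈ 0.1737
Since p ≈ 0.1737 > α = 0.05, fail to reject H0; the data do not provide sufficient evidence against H0.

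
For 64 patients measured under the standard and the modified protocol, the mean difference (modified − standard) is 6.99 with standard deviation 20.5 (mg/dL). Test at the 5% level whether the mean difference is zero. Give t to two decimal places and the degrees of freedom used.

H0: μ_d = 0; H1: μ_d ≠ 0 (paired t-test on the differences, two-sided).
t = d̄/(s_d/√n) = 6.99/(20.5/√64) = 2.73
df = n − 1 = 63
Two-sided p-value ≈ 0.008
Since p ≈ 0.008 < α = 0.05, reject H0; the data support H1.

t = 2.73, df = 63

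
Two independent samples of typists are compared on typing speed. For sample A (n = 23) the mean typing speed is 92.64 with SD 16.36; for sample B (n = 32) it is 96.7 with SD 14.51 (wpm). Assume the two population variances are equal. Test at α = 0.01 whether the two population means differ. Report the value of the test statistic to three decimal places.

-0.970

Let group 1 = sample A, group 2 = sample B. H0: μ_1 = μ_2; H1: μ_1 ≠ μ_2 (two-sample pooled-variance t-test, two-sided).
s_p² = [(23−1)·16.36² + (32−1)·14.51²]/(23+32−2) = 234.246
t = (92.64 − 96.7)/√[234.246·(1/23 + 1/32)] = -0.970
df = n₁ + n₂ − 2 = 53
Two-sided p-value ≈ 0.3363
Since p ≈ 0.3363 > α = 0.01, fail to reject H0; the data do not provide sufficient evidence against H0.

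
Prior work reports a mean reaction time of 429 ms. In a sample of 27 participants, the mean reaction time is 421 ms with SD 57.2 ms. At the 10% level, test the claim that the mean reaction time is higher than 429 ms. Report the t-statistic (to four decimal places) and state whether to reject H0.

H0: μ = 429; H1: μ > 429 (one-sample t-test, right-tailed).
t = (x̄ − μ₀)/(s/√n) = (421 − 429)/(57.2/√27) = -0.7267
df = n − 1 = 26
p-value = P(T ≥ -0.7267) ≈ 0.763
Since p ≈ 0.763 > α = 0.1, fail to reject H0; the evidence is not statistically significant.

t = -0.7267; fail to reject H0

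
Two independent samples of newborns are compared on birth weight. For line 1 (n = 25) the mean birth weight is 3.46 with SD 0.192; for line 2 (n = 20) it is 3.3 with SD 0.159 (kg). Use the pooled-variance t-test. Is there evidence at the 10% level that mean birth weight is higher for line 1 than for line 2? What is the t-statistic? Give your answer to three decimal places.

2.993

Let group 1 = line 1, group 2 = line 2. H0: μ_1 = μ_2; H1: μ_1 > μ_2 (two-sample pooled-variance t-test, right-tailed).
s_p² = [(25−1)·0.192² + (20−1)·0.159²]/(25+20−2) = 0.0317459
t = (3.46 − 3.3)/√[0.0317459·(1/25 + 1/20)] = 2.993
df = n₁ + n₂ − 2 = 43
p-value = P(T ≥ 2.993) ≈ 0.0023
Since p ≈ 0.0023 < α = 0.1, reject H0; the data support H1.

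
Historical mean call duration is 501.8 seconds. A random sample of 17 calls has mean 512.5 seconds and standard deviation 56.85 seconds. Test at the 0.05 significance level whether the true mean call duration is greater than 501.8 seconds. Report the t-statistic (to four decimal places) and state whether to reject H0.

t = 0.7760; fail to reject H0

H0: μ = 501.8; H1: μ > 501.8 (one-sample t-test, right-tailed).
t = (x̄ − μ₀)/(s/√n) = (512.5 − 501.8)/(56.85/√17) = 0.7760
df = n − 1 = 16
p-value = P(T ≥ 0.7760) ≈ 0.2245
Since p ≈ 0.2245 > α = 0.05, fail to reject H0; the evidence is not statistically significant.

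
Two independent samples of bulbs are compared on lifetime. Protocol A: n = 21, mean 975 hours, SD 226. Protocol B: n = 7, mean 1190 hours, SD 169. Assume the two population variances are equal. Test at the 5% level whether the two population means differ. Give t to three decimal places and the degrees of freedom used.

t = -2.300, df = 26

Let group 1 = protocol A, group 2 = protocol B. H0: μ_1 = μ_2; H1: μ_1 ≠ μ_2 (two-sample pooled-variance t-test, two-sided).
s_p² = [(21−1)·226² + (7−1)·169²]/(21+7−2) = 45880.2
t = (975 − 1190)/√[45880.2·(1/21 + 1/7)] = -2.300
df = n₁ + n₂ − 2 = 26
Two-sided p-value ≈ 0.0297
Since p ≈ 0.0297 < α = 0.05, reject H0; the evidence is statistically significant.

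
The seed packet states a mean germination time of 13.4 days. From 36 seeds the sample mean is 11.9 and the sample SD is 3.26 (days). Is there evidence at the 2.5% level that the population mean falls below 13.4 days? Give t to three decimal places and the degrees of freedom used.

t = -2.761, df = 35

H0: μ = 13.4; H1: μ < 13.4 (one-sample t-test, left-tailed).
t = (x̄ − μ₀)/(s/√n) = (11.9 − 13.4)/(3.26/√36) = -2.761
df = n − 1 = 35
p-value = P(T ≤ -2.761) ≈ 0.0046
Since p ≈ 0.0046 < α = 0.025, reject H0; the data support H1.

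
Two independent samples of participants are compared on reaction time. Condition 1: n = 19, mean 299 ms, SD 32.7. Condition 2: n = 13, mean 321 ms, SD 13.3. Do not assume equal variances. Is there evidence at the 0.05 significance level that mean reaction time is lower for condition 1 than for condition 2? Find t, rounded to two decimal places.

Let group 1 = condition 1, group 2 = condition 2. H0: μ_1 = μ_2; H1: μ_1 < μ_2 (Welch's two-sample t-test, left-tailed).
t = (x̄_1 − x̄_2)/√(s_1²/n_1 + s_2²/n_2) = (299 − 321)/√(32.7²/19 + 13.3²/13) = -2.63
Welch–Satterthwaite df ≈ 25.52
p-value = P(T ≤ -2.63) ≈ 0.0071
Since p ≈ 0.0071 < α = 0.05, reject H0; the data support H1.

-2.63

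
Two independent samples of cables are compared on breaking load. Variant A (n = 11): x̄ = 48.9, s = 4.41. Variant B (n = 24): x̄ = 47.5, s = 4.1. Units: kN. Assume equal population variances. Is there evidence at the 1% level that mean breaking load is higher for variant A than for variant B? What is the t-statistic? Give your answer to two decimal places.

Let group 1 = variant A, group 2 = variant B. H0: μ_1 = μ_2; H1: μ_1 > μ_2 (two-sample pooled-variance t-test, right-tailed).
s_p² = [(11−1)·4.41² + (24−1)·4.1²]/(11+24−2) = 17.6094
t = (48.9 − 47.5)/√[17.6094·(1/11 + 1/24)] = 0.92
df = n₁ + n₂ − 2 = 33
p-value = P(T ≥ 0.92) ≈ 0.183
Since p ≈ 0.183 > α = 0.01, fail to reject H0; the evidence is not statistically significant.

0.92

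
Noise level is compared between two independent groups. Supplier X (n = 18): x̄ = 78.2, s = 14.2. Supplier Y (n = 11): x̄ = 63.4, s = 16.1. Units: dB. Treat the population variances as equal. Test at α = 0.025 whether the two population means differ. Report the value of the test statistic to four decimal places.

2.5899

Let group 1 = supplier X, group 2 = supplier Y. H0: μ_1 = μ_2; H1: μ_1 ≠ μ_2 (two-sample pooled-variance t-test, two-sided).
s_p² = [(18−1)·14.2² + (11−1)·16.1²]/(18+11−2) = 222.962
t = (78.2 − 63.4)/√[222.962·(1/18 + 1/11)] = 2.5899
df = n₁ + n₂ − 2 = 27
Two-sided p-value ≈ 0.0153
Since p ≈ 0.0153 < α = 0.025, reject H0; the evidence is statistically significant.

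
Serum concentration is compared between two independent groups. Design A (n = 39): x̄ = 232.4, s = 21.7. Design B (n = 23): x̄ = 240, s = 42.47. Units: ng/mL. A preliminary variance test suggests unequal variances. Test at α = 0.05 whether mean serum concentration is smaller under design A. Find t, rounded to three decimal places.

-0.799

Let group 1 = design A, group 2 = design B. H0: μ_1 = μ_2; H1: μ_1 < μ_2 (Welch's two-sample t-test, left-tailed).
t = (x̄_1 − x̄_2)/√(s_1²/n_1 + s_2²/n_2) = (232.4 − 240)/√(21.7²/39 + 42.47²/23) = -0.799
Welch–Satterthwaite df ≈ 28.90
p-value = P(T ≤ -0.799) ≈ 0.2154
Since p ≈ 0.2154 > α = 0.05, fail to reject H0; the data do not provide sufficient evidence against H0.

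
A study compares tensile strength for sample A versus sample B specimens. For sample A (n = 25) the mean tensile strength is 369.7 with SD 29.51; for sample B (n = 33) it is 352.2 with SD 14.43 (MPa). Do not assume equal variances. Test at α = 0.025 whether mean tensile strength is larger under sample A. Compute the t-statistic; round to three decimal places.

Let group 1 = sample A, group 2 = sample B. H0: μ_1 = μ_2; H1: μ_1 > μ_2 (Welch's two-sample t-test, right-tailed).
t = (x̄_1 − x̄_2)/√(s_1²/n_1 + s_2²/n_2) = (369.7 − 352.2)/√(29.51²/25 + 14.43²/33) = 2.728
Welch–Satterthwaite df ≈ 32.68
p-value = P(T ≥ 2.728) ≈ 0.0051
Since p ≈ 0.0051 < α = 0.025, reject H0; the evidence is statistically significant.

2.728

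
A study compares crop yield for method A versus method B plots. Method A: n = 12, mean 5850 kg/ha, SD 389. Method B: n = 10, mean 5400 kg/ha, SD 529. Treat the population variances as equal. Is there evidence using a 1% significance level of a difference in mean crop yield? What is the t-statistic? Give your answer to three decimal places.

2.298

Let group 1 = method A, group 2 = method B. H0: μ_1 = μ_2; H1: μ_1 ≠ μ_2 (two-sample pooled-variance t-test, two-sided).
s_p² = [(12−1)·389² + (10−1)·529²]/(12+10−2) = 209155
t = (5850 − 5400)/√[209155·(1/12 + 1/10)] = 2.298
df = n₁ + n₂ − 2 = 20
Two-sided p-value ≈ 0.0325
Since p ≈ 0.0325 > α = 0.01, fail to reject H0; the evidence is not statistically significant.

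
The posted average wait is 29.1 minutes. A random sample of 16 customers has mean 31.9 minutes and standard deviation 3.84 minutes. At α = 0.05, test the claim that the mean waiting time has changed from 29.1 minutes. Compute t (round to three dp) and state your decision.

t = 2.917; reject H0

H0: μ = 29.1; H1: μ ≠ 29.1 (one-sample t-test, two-sided).
t = (x̄ − μ₀)/(s/√n) = (31.9 − 29.1)/(3.84/√16) = 2.917
df = n − 1 = 15
Two-sided p-value ≈ 0.011
Since p ≈ 0.011 < α = 0.05, reject H0; the evidence is statistically significant.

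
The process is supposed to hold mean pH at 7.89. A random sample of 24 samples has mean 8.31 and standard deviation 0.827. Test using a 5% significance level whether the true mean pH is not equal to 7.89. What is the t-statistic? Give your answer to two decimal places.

2.49

H0: μ = 7.89; H1: μ ≠ 7.89 (one-sample t-test, two-sided).
t = (x̄ − μ₀)/(s/√n) = (8.31 − 7.89)/(0.827/√24) = 2.49
df = n − 1 = 23
Two-sided p-value ≈ 0.021
Since p ≈ 0.021 < α = 0.05, reject H0; the data support H1.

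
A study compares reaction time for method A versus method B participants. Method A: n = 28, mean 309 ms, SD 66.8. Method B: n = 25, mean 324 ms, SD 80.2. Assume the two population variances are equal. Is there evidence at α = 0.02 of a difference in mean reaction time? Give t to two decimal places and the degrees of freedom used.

Let group 1 = method A, group 2 = method B. H0: μ_1 = μ_2; H1: μ_1 ≠ μ_2 (two-sample pooled-variance t-test, two-sided).
s_p² = [(28−1)·66.8² + (25−1)·80.2²]/(28+25−2) = 5389.2
t = (309 − 324)/√[5389.2·(1/28 + 1/25)] = -0.74
df = n₁ + n₂ − 2 = 51
Two-sided p-value ≈ 0.4611
Since p ≈ 0.4611 > α = 0.02, fail to reject H0; the data do not provide sufficient evidence against H0.

t = -0.74, df = 51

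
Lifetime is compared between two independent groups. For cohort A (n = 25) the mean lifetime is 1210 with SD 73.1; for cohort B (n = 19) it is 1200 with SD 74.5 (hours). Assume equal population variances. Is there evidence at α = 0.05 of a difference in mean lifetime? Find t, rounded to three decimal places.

0.446

Let group 1 = cohort A, group 2 = cohort B. H0: μ_1 = μ_2; H1: μ_1 ≠ μ_2 (two-sample pooled-variance t-test, two-sided).
s_p² = [(25−1)·73.1² + (19−1)·74.5²]/(25+19−2) = 5432.17
t = (1210 − 1200)/√[5432.17·(1/25 + 1/19)] = 0.446
df = n₁ + n₂ − 2 = 42
Two-sided p-value ≈ 0.658
Since p ≈ 0.658 > α = 0.05, fail to reject H0; the data do not provide sufficient evidence against H0.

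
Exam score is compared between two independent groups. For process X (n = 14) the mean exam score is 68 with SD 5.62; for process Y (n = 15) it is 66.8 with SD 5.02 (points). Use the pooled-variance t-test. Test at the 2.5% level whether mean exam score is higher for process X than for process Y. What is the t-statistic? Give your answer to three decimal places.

0.607

Let group 1 = process X, group 2 = process Y. H0: μ_1 = μ_2; H1: μ_1 > μ_2 (two-sample pooled-variance t-test, right-tailed).
s_p² = [(14−1)·5.62² + (15−1)·5.02²]/(14+15−2) = 28.2742
t = (68 − 66.8)/√[28.2742·(1/14 + 1/15)] = 0.607
df = n₁ + n₂ − 2 = 27
p-value = P(T ≥ 0.607) ≈ 0.274
Since p ≈ 0.274 > α = 0.025, fail to reject H0; the evidence is not statistically significant.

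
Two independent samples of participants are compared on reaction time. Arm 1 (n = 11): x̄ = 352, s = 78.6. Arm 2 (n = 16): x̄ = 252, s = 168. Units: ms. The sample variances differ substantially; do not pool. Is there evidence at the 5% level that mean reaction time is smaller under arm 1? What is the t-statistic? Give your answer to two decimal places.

Let group 1 = arm 1, group 2 = arm 2. H0: μ_1 = μ_2; H1: μ_1 < μ_2 (Welch's two-sample t-test, left-tailed).
t = (x̄_1 − x̄_2)/√(s_1²/n_1 + s_2²/n_2) = (352 − 252)/√(78.6²/11 + 168²/16) = 2.07
Welch–Satterthwaite df ≈ 22.63
p-value = P(T ≤ 2.07) ≈ 0.9752
Since p ≈ 0.9752 > α = 0.05, fail to reject H0; the data do not provide sufficient evidence against H0.

2.07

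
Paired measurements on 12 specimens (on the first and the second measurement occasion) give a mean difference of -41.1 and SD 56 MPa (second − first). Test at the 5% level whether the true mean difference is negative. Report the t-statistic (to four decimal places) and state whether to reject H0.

t = -2.5424; reject H0

H0: μ_d = 0; H1: μ_d < 0 (paired t-test on the differences, left-tailed).
t = d̄/(s_d/√n) = -41.1/(56/√12) = -2.5424
df = n − 1 = 11
p-value = P(T ≤ -2.5424) ≈ 0.014
Since p ≈ 0.014 < α = 0.05, reject H0; the evidence is statistically significant.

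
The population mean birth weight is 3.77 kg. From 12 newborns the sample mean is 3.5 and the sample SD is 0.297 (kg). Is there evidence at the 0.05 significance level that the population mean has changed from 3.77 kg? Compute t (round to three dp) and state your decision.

t = -3.149; reject H0

H0: μ = 3.77; H1: μ ≠ 3.77 (one-sample t-test, two-sided).
t = (x̄ − μ₀)/(s/√n) = (3.5 − 3.77)/(0.297/√12) = -3.149
df = n − 1 = 11
Two-sided p-value ≈ 0.009
Since p ≈ 0.009 < α = 0.05, reject H0; the evidence is statistically significant.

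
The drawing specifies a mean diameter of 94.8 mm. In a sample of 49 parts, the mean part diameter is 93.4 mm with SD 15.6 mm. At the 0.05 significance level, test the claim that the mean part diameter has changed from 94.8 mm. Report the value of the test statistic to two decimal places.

-0.63

H0: μ = 94.8; H1: μ ≠ 94.8 (one-sample t-test, two-sided).
t = (x̄ − μ₀)/(s/√n) = (93.4 − 94.8)/(15.6/√49) = -0.63
df = n − 1 = 48
Two-sided p-value ≈ 0.533
Since p ≈ 0.533 > α = 0.05, fail to reject H0; the evidence is not statistically significant.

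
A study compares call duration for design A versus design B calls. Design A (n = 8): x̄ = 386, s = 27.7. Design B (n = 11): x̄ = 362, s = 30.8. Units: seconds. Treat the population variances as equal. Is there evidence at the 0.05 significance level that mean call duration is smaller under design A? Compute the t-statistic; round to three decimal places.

Let group 1 = design A, group 2 = design B. H0: μ_1 = μ_2; H1: μ_1 < μ_2 (two-sample pooled-variance t-test, left-tailed).
s_p² = [(8−1)·27.7² + (11−1)·30.8²]/(8+11−2) = 873.966
t = (386 − 362)/√[873.966·(1/8 + 1/11)] = 1.747
df = n₁ + n₂ − 2 = 17
p-value = P(T ≤ 1.747) ≈ 0.9507
Since p ≈ 0.9507 > α = 0.05, fail to reject H0; the data do not provide sufficient evidence against H0.

1.747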